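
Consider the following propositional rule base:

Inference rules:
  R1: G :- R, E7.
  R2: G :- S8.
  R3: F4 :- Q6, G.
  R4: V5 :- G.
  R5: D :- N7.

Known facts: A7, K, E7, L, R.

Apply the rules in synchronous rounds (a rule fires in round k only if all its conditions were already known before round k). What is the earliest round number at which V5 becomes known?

Round 1 — R1, derive G.
Round 2 — R4, derive V5.
V5 first appears in round 2.

2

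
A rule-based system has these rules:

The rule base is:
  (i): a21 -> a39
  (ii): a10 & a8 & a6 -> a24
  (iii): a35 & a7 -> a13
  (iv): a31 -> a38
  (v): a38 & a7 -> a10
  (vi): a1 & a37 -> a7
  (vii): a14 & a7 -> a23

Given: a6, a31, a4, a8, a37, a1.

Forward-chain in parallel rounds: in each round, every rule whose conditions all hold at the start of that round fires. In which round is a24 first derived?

3

Round 1 fires (iv), (vi), giving a38, a7.
Round 2 fires (v), giving a10.
Round 3 fires (ii), giving a24.
a24 first appears in round 3.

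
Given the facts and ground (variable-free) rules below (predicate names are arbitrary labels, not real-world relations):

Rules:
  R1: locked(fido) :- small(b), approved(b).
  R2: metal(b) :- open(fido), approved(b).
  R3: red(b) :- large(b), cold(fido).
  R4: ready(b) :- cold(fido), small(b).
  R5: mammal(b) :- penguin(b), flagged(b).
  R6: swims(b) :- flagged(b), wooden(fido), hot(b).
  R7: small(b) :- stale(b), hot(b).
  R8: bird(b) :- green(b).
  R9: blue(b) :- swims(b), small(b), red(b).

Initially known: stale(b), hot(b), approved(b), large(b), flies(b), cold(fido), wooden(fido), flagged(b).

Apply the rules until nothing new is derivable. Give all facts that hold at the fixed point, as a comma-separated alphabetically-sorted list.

approved(b), blue(b), cold(fido), flagged(b), flies(b), hot(b), large(b), locked(fido), ready(b), red(b), small(b), stale(b), swims(b), wooden(fido)

Round 1 fires R3, R6, R7, giving red(b), swims(b), small(b).
Round 2 fires R1, R4, R9, giving locked(fido), ready(b), blue(b).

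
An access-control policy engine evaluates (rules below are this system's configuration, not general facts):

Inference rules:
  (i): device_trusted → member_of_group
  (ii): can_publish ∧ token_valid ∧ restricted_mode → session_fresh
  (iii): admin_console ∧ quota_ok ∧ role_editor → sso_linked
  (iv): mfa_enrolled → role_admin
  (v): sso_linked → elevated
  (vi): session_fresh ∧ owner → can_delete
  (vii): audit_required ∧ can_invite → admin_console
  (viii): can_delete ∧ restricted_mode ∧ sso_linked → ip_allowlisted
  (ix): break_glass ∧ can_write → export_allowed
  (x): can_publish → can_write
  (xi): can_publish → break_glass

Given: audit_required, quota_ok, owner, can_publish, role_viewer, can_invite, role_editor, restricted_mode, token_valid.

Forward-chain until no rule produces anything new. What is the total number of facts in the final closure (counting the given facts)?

18

[1] (ii) [can_publish ∧ token_valid ∧ restricted_mode → session_fresh]; (vii) [audit_required ∧ can_invite → admin_console]; (x) [can_publish → can_write]; (xi) [can_publish → break_glass]. ⇒ new: session_fresh, admin_console, can_write, break_glass.
[2] (iii) [admin_console ∧ quota_ok ∧ role_editor → sso_linked]; (vi) [session_fresh ∧ owner → can_delete]; (ix) [break_glass ∧ can_write → export_allowed]. ⇒ new: sso_linked, can_delete, export_allowed.
[3] (v) [sso_linked → elevated]; (viii) [can_delete ∧ restricted_mode ∧ sso_linked → ip_allowlisted]. ⇒ new: elevated, ip_allowlisted.
Closure: {admin_console, audit_required, break_glass, can_delete, can_invite, can_publish, can_write, elevated, export_allowed, ip_allowlisted, owner, quota_ok, restricted_mode, role_editor, role_viewer, session_fresh, sso_linked, token_valid} — 18 facts.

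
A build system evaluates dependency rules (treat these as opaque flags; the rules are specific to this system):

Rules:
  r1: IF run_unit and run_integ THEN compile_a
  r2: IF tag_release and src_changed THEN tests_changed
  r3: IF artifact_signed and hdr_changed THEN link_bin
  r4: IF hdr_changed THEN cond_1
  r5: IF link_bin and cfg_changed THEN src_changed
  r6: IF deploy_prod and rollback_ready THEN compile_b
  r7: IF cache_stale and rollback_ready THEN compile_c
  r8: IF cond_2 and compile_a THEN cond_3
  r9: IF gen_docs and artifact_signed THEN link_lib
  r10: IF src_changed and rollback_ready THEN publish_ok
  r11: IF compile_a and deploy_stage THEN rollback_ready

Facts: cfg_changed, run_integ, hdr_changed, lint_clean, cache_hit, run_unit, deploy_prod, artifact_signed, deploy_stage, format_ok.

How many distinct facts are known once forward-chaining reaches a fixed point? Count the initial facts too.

Round 1: r1 [IF run_unit and run_integ THEN compile_a]; r3 [IF artifact_signed and hdr_changed THEN link_bin]; r4 [IF hdr_changed THEN cond_1]. Adds compile_a, link_bin, cond_1.
Round 2: r5 [IF link_bin and cfg_changed THEN src_changed]; r11 [IF compile_a and deploy_stage THEN rollback_ready]. Adds src_changed, rollback_ready.
Round 3: r6 [IF deploy_prod and rollback_ready THEN compile_b]; r10 [IF src_changed and rollback_ready THEN publish_ok]. Adds compile_b, publish_ok.
Closure: {artifact_signed, cache_hit, cfg_changed, compile_a, compile_b, cond_1, deploy_prod, deploy_stage, format_ok, hdr_changed, link_bin, lint_clean, publish_ok, rollback_ready, run_integ, run_unit, src_changed} — 17 facts.

17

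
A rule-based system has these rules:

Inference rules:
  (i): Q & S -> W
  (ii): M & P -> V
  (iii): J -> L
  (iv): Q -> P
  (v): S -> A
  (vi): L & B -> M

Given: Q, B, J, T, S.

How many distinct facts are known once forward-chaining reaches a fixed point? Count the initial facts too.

Round 1: (i) [Q & S -> W]; (iii) [J -> L]; (iv) [Q -> P]; (v) [S -> A]. New: W, L, P, A.
Round 2: (vi) [L & B -> M]. New: M.
Round 3: (ii) [M & P -> V]. New: V.
Closure: {A, B, J, L, M, P, Q, S, T, V, W} — 11 facts.

11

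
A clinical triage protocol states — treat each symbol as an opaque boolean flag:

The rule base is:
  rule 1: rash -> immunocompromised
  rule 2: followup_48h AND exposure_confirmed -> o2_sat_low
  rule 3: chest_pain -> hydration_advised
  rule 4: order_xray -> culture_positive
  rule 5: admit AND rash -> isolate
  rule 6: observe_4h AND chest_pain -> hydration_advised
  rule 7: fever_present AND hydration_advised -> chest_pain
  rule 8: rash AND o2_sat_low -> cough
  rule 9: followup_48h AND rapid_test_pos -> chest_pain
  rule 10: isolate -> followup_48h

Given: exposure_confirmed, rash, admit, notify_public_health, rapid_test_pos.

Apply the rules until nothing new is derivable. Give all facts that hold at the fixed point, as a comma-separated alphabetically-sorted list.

admit, chest_pain, cough, exposure_confirmed, followup_48h, hydration_advised, immunocompromised, isolate, notify_public_health, o2_sat_low, rapid_test_pos, rash

Round 1 fires rule 1, rule 5, giving immunocompromised, isolate.
Round 2 fires rule 10, giving followup_48h.
Round 3 fires rule 2, rule 9, giving o2_sat_low, chest_pain.
Round 4 fires rule 3, rule 8, giving hydration_advised, cough.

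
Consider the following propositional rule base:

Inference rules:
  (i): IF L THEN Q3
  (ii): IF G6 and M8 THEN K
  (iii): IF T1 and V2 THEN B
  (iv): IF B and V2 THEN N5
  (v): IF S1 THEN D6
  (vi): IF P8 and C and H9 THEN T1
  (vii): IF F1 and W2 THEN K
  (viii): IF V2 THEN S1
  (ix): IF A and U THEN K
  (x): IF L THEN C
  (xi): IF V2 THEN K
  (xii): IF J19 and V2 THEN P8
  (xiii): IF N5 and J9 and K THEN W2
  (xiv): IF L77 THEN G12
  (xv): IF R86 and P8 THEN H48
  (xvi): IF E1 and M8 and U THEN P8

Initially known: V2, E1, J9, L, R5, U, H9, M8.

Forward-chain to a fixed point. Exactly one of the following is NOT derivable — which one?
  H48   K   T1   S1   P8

H48

Round 1: (i) [IF L THEN Q3]; (viii) [IF V2 THEN S1]; (x) [IF L THEN C]; (xi) [IF V2 THEN K]; (xvi) [IF E1 and M8 and U THEN P8]. Adds Q3, S1, C, K, P8.
Round 2: (v) [IF S1 THEN D6]; (vi) [IF P8 and C and H9 THEN T1]. Adds D6, T1.
Round 3: (iii) [IF T1 and V2 THEN B]. Adds B.
Round 4: (iv) [IF B and V2 THEN N5]. Adds N5.
Round 5: (xiii) [IF N5 and J9 and K THEN W2]. Adds W2.
Derived: S1 (round 1), K (round 1), T1 (round 2), P8 (round 1). H48 never appears in any round.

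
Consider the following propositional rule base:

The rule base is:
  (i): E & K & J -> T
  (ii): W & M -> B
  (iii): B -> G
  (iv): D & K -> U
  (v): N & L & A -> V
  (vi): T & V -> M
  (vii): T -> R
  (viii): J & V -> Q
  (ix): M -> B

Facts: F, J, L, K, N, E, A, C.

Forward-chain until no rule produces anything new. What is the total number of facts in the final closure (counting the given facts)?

15

[1] (i) [E & K & J -> T]; (v) [N & L & A -> V]. ⇒ new: T, V.
[2] (vi) [T & V -> M]; (vii) [T -> R]; (viii) [J & V -> Q]. ⇒ new: M, R, Q.
[3] (ix) [M -> B]. ⇒ new: B.
[4] (iii) [B -> G]. ⇒ new: G.
Closure: {A, B, C, E, F, G, J, K, L, M, N, Q, R, T, V} — 15 facts.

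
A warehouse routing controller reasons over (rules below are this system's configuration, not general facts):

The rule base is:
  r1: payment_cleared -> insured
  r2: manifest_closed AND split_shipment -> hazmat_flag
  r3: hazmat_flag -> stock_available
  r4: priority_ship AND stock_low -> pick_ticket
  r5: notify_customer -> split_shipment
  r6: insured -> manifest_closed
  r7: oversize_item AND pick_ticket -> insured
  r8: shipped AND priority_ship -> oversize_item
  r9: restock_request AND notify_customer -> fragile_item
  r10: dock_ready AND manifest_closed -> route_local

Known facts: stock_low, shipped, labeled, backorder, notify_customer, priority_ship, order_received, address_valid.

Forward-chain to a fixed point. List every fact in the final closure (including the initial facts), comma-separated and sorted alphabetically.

Round 1 fires r4, r5, r8, giving pick_ticket, split_shipment, oversize_item.
Round 2 fires r7, giving insured.
Round 3 fires r6, giving manifest_closed.
Round 4 fires r2, giving hazmat_flag.
Round 5 fires r3, giving stock_available.

address_valid, backorder, hazmat_flag, insured, labeled, manifest_closed, notify_customer, order_received, oversize_item, pick_ticket, priority_ship, shipped, split_shipment, stock_available, stock_low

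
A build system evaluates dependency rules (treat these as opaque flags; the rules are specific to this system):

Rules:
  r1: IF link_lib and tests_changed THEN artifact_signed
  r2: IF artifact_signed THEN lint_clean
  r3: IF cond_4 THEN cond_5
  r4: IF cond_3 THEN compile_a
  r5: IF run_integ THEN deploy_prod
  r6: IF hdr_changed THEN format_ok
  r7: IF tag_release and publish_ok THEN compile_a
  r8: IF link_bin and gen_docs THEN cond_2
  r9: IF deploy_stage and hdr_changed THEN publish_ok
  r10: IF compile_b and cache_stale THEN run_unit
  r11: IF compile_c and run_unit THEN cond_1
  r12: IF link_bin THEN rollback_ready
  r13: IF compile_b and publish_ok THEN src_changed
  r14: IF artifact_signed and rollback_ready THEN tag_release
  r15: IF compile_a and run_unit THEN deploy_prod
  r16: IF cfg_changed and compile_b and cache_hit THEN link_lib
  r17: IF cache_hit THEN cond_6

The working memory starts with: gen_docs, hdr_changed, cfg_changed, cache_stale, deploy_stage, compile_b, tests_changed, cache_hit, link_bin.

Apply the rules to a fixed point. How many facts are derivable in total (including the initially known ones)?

22

Round 1 — r6, r8, r9, r10, r12, r16, r17, derive format_ok, cond_2, publish_ok, run_unit, rollback_ready, link_lib, cond_6.
Round 2 — r1, r13, derive artifact_signed, src_changed.
Round 3 — r2, r14, derive lint_clean, tag_release.
Round 4 — r7, derive compile_a.
Round 5 — r15, derive deploy_prod.
Closure: {artifact_signed, cache_hit, cache_stale, cfg_changed, compile_a, compile_b, cond_2, cond_6, deploy_prod, deploy_stage, format_ok, gen_docs, hdr_changed, link_bin, link_lib, lint_clean, publish_ok, rollback_ready, run_unit, src_changed, tag_release, tests_changed} — 22 facts.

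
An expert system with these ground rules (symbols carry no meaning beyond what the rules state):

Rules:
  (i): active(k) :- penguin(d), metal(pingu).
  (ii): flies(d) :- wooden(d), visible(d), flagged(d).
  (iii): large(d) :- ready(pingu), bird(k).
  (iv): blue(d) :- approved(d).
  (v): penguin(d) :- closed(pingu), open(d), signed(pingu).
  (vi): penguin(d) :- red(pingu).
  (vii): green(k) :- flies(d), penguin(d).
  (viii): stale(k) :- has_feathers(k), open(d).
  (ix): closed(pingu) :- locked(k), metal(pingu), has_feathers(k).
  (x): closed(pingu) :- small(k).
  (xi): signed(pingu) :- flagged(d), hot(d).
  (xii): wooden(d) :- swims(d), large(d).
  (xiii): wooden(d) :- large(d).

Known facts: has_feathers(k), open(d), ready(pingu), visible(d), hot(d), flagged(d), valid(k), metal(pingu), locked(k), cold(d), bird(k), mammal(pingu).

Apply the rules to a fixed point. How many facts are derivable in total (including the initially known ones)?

Round 1 — (iii), (viii), (ix), (xi), derive large(d), stale(k), closed(pingu), signed(pingu).
Round 2 — (v), (xiii), derive penguin(d), wooden(d).
Round 3 — (i), (ii), derive active(k), flies(d).
Round 4 — (vii), derive green(k).
Closure: {active(k), bird(k), closed(pingu), cold(d), flagged(d), flies(d), green(k), has_feathers(k), hot(d), large(d), locked(k), mammal(pingu), metal(pingu), open(d), penguin(d), ready(pingu), signed(pingu), stale(k), valid(k), visible(d), wooden(d)} — 21 facts.

21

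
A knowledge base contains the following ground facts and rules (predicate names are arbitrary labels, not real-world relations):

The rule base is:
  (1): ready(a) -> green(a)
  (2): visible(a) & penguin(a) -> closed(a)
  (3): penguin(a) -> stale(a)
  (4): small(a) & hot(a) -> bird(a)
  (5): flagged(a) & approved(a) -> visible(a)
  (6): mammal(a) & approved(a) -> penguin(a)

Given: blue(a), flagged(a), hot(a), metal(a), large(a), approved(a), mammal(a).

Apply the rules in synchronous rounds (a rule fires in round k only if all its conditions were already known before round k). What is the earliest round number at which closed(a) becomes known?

2

[1] (5) [flagged(a) & approved(a) -> visible(a)]; (6) [mammal(a) & approved(a) -> penguin(a)]. ⇒ new: visible(a), penguin(a).
[2] (2) [visible(a) & penguin(a) -> closed(a)]; (3) [penguin(a) -> stale(a)]. ⇒ new: closed(a), stale(a).
closed(a) first appears in round 2.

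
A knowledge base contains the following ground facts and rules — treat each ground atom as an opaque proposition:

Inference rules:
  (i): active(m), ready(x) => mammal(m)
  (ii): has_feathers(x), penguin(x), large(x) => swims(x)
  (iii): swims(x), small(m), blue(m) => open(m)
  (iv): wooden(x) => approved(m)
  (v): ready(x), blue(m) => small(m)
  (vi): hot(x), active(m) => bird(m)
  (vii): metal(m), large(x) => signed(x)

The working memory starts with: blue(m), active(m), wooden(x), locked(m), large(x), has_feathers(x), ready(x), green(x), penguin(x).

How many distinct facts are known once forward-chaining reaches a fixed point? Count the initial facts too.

Round 1 — (i), (ii), (iv), (v), derive mammal(m), swims(x), approved(m), small(m).
Round 2 — (iii), derive open(m).
Closure: {active(m), approved(m), blue(m), green(x), has_feathers(x), large(x), locked(m), mammal(m), open(m), penguin(x), ready(x), small(m), swims(x), wooden(x)} — 14 facts.

14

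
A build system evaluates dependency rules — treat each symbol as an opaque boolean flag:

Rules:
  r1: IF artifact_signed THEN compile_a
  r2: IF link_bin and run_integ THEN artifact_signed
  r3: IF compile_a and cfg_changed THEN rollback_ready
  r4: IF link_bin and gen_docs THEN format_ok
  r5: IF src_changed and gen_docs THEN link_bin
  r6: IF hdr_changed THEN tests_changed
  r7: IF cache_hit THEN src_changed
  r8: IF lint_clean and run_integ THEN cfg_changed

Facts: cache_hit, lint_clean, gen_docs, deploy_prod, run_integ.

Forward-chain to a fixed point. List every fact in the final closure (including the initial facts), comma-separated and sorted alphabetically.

artifact_signed, cache_hit, cfg_changed, compile_a, deploy_prod, format_ok, gen_docs, link_bin, lint_clean, rollback_ready, run_integ, src_changed

Round 1 — r7, r8, derive src_changed, cfg_changed.
Round 2 — r5, derive link_bin.
Round 3 — r2, r4, derive artifact_signed, format_ok.
Round 4 — r1, derive compile_a.
Round 5 — r3, derive rollback_ready.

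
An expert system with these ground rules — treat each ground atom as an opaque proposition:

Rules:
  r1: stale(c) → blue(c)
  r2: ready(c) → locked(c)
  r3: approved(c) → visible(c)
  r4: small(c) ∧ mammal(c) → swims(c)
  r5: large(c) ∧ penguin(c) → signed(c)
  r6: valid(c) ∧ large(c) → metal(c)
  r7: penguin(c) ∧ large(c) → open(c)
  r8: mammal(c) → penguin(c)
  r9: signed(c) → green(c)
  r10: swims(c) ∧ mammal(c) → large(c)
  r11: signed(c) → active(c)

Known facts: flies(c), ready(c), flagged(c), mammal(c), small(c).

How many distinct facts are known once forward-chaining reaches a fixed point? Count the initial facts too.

Round 1 — r2, r4, r8, derive locked(c), swims(c), penguin(c).
Round 2 — r10, derive large(c).
Round 3 — r5, r7, derive signed(c), open(c).
Round 4 — r9, r11, derive green(c), active(c).
Closure: {active(c), flagged(c), flies(c), green(c), large(c), locked(c), mammal(c), open(c), penguin(c), ready(c), signed(c), small(c), swims(c)} — 13 facts.

13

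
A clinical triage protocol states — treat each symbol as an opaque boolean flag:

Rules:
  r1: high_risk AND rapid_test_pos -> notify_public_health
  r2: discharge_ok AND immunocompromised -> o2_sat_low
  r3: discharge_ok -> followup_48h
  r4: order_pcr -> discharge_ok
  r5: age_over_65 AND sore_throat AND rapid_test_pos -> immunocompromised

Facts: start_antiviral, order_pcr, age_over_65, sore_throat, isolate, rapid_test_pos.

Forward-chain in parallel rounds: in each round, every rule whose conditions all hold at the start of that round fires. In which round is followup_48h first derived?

Round 1 — r4, r5, derive discharge_ok, immunocompromised.
Round 2 — r2, r3, derive o2_sat_low, followup_48h.
followup_48h first appears in round 2.

2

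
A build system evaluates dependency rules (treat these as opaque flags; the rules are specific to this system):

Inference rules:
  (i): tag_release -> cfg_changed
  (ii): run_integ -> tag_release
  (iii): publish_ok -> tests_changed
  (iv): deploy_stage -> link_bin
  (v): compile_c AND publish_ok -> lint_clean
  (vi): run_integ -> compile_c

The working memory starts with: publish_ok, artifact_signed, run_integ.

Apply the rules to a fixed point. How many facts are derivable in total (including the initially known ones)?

[1] (ii) [run_integ -> tag_release]; (iii) [publish_ok -> tests_changed]; (vi) [run_integ -> compile_c]. ⇒ new: tag_release, tests_changed, compile_c.
[2] (i) [tag_release -> cfg_changed]; (v) [compile_c AND publish_ok -> lint_clean]. ⇒ new: cfg_changed, lint_clean.
Closure: {artifact_signed, cfg_changed, compile_c, lint_clean, publish_ok, run_integ, tag_release, tests_changed} — 8 facts.

8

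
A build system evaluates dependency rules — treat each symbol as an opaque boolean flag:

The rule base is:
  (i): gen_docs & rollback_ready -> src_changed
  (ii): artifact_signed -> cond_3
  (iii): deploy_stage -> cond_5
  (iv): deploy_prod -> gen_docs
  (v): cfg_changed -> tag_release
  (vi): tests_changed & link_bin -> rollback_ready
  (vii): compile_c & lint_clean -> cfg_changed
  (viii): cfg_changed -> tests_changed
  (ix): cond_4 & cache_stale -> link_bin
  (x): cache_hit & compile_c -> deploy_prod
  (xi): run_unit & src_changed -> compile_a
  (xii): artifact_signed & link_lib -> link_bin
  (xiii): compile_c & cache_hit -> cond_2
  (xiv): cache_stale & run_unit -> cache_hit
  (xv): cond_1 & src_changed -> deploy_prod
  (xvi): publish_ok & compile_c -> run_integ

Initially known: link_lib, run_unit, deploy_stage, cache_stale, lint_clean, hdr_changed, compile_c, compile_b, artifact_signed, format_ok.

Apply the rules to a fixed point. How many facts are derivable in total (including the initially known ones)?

23

Round 1 fires (ii), (iii), (vii), (xii), (xiv), giving cond_3, cond_5, cfg_changed, link_bin, cache_hit.
Round 2 fires (v), (viii), (x), (xiii), giving tag_release, tests_changed, deploy_prod, cond_2.
Round 3 fires (iv), (vi), giving gen_docs, rollback_ready.
Round 4 fires (i), giving src_changed.
Round 5 fires (xi), giving compile_a.
Closure: {artifact_signed, cache_hit, cache_stale, cfg_changed, compile_a, compile_b, compile_c, cond_2, cond_3, cond_5, deploy_prod, deploy_stage, format_ok, gen_docs, hdr_changed, link_bin, link_lib, lint_clean, rollback_ready, run_unit, src_changed, tag_release, tests_changed} — 23 facts.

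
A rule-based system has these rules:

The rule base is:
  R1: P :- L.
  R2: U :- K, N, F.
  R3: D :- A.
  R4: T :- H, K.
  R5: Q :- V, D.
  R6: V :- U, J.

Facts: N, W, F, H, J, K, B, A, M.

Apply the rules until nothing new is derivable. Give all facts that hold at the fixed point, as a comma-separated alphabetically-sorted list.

Round 1 — R2, R3, R4, derive U, D, T.
Round 2 — R6, derive V.
Round 3 — R5, derive Q.

A, B, D, F, H, J, K, M, N, Q, T, U, V, W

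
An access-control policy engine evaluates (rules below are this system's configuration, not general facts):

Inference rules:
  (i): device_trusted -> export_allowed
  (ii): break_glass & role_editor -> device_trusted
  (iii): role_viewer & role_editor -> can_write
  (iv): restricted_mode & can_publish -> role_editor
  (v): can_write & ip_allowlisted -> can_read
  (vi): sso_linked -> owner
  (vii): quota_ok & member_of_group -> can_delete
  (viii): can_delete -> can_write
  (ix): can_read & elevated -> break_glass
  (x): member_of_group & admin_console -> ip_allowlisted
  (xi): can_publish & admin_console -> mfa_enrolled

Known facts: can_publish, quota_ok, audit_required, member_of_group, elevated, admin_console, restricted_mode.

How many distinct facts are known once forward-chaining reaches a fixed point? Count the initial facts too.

16

Round 1 fires (iv), (vii), (x), (xi), giving role_editor, can_delete, ip_allowlisted, mfa_enrolled.
Round 2 fires (viii), giving can_write.
Round 3 fires (v), giving can_read.
Round 4 fires (ix), giving break_glass.
Round 5 fires (ii), giving device_trusted.
Round 6 fires (i), giving export_allowed.
Closure: {admin_console, audit_required, break_glass, can_delete, can_publish, can_read, can_write, device_trusted, elevated, export_allowed, ip_allowlisted, member_of_group, mfa_enrolled, quota_ok, restricted_mode, role_editor} — 16 facts.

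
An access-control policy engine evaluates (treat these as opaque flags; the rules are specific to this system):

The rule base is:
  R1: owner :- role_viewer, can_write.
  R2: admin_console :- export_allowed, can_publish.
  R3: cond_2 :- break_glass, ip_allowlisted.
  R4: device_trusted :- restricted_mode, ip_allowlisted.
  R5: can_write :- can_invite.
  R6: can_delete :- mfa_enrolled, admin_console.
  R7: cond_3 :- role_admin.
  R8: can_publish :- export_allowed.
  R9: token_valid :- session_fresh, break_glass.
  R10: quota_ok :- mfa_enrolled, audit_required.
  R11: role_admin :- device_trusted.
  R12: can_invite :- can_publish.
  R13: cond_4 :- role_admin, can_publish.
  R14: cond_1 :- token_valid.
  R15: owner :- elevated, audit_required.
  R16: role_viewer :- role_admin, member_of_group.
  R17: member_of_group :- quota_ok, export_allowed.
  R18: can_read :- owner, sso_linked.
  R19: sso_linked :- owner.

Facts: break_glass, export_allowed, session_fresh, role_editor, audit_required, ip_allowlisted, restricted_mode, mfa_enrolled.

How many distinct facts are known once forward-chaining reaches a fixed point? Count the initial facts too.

26

[1] R3 [cond_2 :- break_glass, ip_allowlisted.]; R4 [device_trusted :- restricted_mode, ip_allowlisted.]; R8 [can_publish :- export_allowed.]; R9 [token_valid :- session_fresh, break_glass.]; R10 [quota_ok :- mfa_enrolled, audit_required.]. ⇒ new: cond_2, device_trusted, can_publish, token_valid, quota_ok.
[2] R2 [admin_console :- export_allowed, can_publish.]; R11 [role_admin :- device_trusted.]; R12 [can_invite :- can_publish.]; R14 [cond_1 :- token_valid.]; R17 [member_of_group :- quota_ok, export_allowed.]. ⇒ new: admin_console, role_admin, can_invite, cond_1, member_of_group.
[3] R5 [can_write :- can_invite.]; R6 [can_delete :- mfa_enrolled, admin_console.]; R7 [cond_3 :- role_admin.]; R13 [cond_4 :- role_admin, can_publish.]; R16 [role_viewer :- role_admin, member_of_group.]. ⇒ new: can_write, can_delete, cond_3, cond_4, role_viewer.
[4] R1 [owner :- role_viewer, can_write.]. ⇒ new: owner.
[5] R19 [sso_linked :- owner.]. ⇒ new: sso_linked.
[6] R18 [can_read :- owner, sso_linked.]. ⇒ new: can_read.
Closure: {admin_console, audit_required, break_glass, can_delete, can_invite, can_publish, can_read, can_write, cond_1, cond_2, cond_3, cond_4, device_trusted, export_allowed, ip_allowlisted, member_of_group, mfa_enrolled, owner, quota_ok, restricted_mode, role_admin, role_editor, role_viewer, session_fresh, sso_linked, token_valid} — 26 facts.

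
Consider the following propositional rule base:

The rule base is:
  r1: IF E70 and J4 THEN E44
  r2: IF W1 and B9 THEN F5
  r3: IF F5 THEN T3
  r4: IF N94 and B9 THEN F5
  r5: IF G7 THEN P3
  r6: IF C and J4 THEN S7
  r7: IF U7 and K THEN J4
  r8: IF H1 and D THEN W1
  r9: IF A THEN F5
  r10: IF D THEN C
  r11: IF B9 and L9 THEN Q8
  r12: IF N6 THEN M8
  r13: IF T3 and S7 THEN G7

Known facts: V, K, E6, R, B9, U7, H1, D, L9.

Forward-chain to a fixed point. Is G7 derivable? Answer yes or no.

Round 1: r7 [IF U7 and K THEN J4]; r8 [IF H1 and D THEN W1]; r10 [IF D THEN C]; r11 [IF B9 and L9 THEN Q8]. Adds J4, W1, C, Q8.
Round 2: r2 [IF W1 and B9 THEN F5]; r6 [IF C and J4 THEN S7]. Adds F5, S7.
Round 3: r3 [IF F5 THEN T3]. Adds T3.
Round 4: r13 [IF T3 and S7 THEN G7]. Adds G7.
Round 5: r5 [IF G7 THEN P3]. Adds P3.
G7 appears in round 4, so it is derivable.

yes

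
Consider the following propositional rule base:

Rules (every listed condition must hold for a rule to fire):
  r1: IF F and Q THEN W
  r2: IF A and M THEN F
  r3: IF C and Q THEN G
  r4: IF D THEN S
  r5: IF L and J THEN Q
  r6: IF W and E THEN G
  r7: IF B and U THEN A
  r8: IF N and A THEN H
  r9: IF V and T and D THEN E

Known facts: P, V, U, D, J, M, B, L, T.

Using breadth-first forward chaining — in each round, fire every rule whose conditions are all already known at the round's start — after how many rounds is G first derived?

4

[1] r4 [IF D THEN S]; r5 [IF L and J THEN Q]; r7 [IF B and U THEN A]; r9 [IF V and T and D THEN E]. ⇒ new: S, Q, A, E.
[2] r2 [IF A and M THEN F]. ⇒ new: F.
[3] r1 [IF F and Q THEN W]. ⇒ new: W.
[4] r6 [IF W and E THEN G]. ⇒ new: G.
G first appears in round 4.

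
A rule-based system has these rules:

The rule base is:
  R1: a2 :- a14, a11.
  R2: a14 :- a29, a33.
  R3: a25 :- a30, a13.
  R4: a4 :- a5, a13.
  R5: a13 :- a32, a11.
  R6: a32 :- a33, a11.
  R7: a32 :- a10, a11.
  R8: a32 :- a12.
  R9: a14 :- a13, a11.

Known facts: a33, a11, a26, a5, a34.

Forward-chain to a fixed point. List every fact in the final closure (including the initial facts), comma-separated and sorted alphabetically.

a11, a13, a14, a2, a26, a32, a33, a34, a4, a5

Round 1 fires R6, giving a32.
Round 2 fires R5, giving a13.
Round 3 fires R4, R9, giving a4, a14.
Round 4 fires R1, giving a2.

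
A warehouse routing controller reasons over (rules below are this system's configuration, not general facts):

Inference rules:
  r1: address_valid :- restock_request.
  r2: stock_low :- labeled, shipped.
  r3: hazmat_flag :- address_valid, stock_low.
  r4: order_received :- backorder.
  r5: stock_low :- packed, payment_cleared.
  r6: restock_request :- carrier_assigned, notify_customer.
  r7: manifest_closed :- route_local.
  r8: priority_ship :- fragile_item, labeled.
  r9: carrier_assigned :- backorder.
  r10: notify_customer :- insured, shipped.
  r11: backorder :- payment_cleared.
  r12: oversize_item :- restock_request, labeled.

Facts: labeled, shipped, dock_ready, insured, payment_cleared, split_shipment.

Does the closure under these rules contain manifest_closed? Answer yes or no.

Round 1 fires r2, r10, r11, giving stock_low, notify_customer, backorder.
Round 2 fires r4, r9, giving order_received, carrier_assigned.
Round 3 fires r6, giving restock_request.
Round 4 fires r1, r12, giving address_valid, oversize_item.
Round 5 fires r3, giving hazmat_flag.
Fixed point reached. manifest_closed is concluded only by r7; r7 needs route_local (never derived).

no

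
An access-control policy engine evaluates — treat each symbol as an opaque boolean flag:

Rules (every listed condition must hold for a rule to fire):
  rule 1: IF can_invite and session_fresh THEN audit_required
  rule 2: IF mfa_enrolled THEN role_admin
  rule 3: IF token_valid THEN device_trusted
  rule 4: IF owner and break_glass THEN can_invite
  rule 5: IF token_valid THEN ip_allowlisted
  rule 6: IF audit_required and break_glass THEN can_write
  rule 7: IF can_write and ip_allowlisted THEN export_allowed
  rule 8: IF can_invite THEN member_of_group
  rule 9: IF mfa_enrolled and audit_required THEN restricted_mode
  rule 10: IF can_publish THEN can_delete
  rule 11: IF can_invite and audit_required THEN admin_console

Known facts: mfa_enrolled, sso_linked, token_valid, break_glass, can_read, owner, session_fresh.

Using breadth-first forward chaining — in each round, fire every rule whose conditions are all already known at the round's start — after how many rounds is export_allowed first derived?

Round 1 — rule 2, rule 3, rule 4, rule 5, derive role_admin, device_trusted, can_invite, ip_allowlisted.
Round 2 — rule 1, rule 8, derive audit_required, member_of_group.
Round 3 — rule 6, rule 9, rule 11, derive can_write, restricted_mode, admin_console.
Round 4 — rule 7, derive export_allowed.
export_allowed first appears in round 4.

4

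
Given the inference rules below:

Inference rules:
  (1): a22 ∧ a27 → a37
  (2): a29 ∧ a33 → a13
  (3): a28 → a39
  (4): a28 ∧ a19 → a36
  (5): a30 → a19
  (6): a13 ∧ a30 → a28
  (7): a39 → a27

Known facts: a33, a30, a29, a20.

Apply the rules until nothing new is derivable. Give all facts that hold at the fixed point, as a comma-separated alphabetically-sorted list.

Round 1 — (2), (5), derive a13, a19.
Round 2 — (6), derive a28.
Round 3 — (3), (4), derive a39, a36.
Round 4 — (7), derive a27.

a13, a19, a20, a27, a28, a29, a30, a33, a36, a39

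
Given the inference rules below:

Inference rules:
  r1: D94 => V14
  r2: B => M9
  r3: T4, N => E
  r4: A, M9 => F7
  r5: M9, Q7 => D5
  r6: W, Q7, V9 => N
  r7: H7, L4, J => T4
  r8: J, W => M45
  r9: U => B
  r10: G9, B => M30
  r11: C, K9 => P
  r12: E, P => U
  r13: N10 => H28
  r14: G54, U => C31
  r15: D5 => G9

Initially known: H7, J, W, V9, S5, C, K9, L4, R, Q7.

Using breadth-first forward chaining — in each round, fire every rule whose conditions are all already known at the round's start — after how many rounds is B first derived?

4

Round 1: r6 [W, Q7, V9 => N]; r7 [H7, L4, J => T4]; r8 [J, W => M45]; r11 [C, K9 => P]. New: N, T4, M45, P.
Round 2: r3 [T4, N => E]. New: E.
Round 3: r12 [E, P => U]. New: U.
Round 4: r9 [U => B]. New: B.
B first appears in round 4.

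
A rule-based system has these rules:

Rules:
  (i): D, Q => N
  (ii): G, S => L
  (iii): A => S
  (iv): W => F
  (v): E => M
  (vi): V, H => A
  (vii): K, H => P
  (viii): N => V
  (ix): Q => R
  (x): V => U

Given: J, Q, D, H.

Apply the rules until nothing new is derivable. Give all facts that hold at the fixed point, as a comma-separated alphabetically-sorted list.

A, D, H, J, N, Q, R, S, U, V

Round 1: (i) [D, Q => N]; (ix) [Q => R]. New: N, R.
Round 2: (viii) [N => V]. New: V.
Round 3: (vi) [V, H => A]; (x) [V => U]. New: A, U.
Round 4: (iii) [A => S]. New: S.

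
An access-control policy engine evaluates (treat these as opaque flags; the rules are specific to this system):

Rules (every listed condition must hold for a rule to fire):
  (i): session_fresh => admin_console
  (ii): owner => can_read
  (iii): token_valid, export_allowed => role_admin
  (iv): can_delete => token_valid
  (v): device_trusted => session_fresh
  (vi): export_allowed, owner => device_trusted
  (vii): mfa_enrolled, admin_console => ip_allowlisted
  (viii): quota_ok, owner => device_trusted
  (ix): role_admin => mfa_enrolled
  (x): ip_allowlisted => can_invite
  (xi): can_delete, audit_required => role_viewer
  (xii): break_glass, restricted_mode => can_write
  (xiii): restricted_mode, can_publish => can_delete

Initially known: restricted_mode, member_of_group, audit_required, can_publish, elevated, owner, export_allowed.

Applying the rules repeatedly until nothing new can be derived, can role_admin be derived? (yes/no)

Round 1 fires (ii), (vi), (xiii), giving can_read, device_trusted, can_delete.
Round 2 fires (iv), (v), (xi), giving token_valid, session_fresh, role_viewer.
Round 3 fires (i), (iii), giving admin_console, role_admin.
Round 4 fires (ix), giving mfa_enrolled.
Round 5 fires (vii), giving ip_allowlisted.
Round 6 fires (x), giving can_invite.
role_admin appears in round 3, so it is derivable.

yes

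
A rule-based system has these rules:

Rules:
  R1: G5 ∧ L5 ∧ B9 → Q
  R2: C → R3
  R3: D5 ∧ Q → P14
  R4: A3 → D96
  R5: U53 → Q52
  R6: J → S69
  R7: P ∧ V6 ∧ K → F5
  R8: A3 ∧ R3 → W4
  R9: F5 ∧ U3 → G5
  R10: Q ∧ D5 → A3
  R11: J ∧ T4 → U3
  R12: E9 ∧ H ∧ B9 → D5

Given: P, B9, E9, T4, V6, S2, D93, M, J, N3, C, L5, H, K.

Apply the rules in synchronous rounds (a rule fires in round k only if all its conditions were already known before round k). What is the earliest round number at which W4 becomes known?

Round 1: R2 [C → R3]; R6 [J → S69]; R7 [P ∧ V6 ∧ K → F5]; R11 [J ∧ T4 → U3]; R12 [E9 ∧ H ∧ B9 → D5]. Adds R3, S69, F5, U3, D5.
Round 2: R9 [F5 ∧ U3 → G5]. Adds G5.
Round 3: R1 [G5 ∧ L5 ∧ B9 → Q]. Adds Q.
Round 4: R3 [D5 ∧ Q → P14]; R10 [Q ∧ D5 → A3]. Adds P14, A3.
Round 5: R4 [A3 → D96]; R8 [A3 ∧ R3 → W4]. Adds D96, W4.
W4 first appears in round 5.

5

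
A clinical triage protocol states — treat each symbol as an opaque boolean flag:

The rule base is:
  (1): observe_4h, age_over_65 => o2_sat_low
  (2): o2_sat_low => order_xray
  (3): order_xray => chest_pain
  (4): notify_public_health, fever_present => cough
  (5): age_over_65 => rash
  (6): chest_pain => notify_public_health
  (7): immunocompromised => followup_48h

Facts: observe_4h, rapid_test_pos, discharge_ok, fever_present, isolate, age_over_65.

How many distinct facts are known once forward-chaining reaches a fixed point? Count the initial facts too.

Round 1: (1) [observe_4h, age_over_65 => o2_sat_low]; (5) [age_over_65 => rash]. New: o2_sat_low, rash.
Round 2: (2) [o2_sat_low => order_xray]. New: order_xray.
Round 3: (3) [order_xray => chest_pain]. New: chest_pain.
Round 4: (6) [chest_pain => notify_public_health]. New: notify_public_health.
Round 5: (4) [notify_public_health, fever_present => cough]. New: cough.
Closure: {age_over_65, chest_pain, cough, discharge_ok, fever_present, isolate, notify_public_health, o2_sat_low, observe_4h, order_xray, rapid_test_pos, rash} — 12 facts.

12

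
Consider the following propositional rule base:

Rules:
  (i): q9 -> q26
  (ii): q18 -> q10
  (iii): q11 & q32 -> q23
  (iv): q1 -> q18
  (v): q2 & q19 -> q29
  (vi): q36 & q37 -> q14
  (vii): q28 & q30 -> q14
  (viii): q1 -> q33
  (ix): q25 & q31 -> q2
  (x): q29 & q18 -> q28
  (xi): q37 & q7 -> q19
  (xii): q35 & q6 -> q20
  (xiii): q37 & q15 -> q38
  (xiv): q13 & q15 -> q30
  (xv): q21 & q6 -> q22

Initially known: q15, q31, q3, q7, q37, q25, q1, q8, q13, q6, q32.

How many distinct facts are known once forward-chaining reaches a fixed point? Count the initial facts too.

21

Round 1 fires (iv), (viii), (ix), (xi), (xiii), (xiv), giving q18, q33, q2, q19, q38, q30.
Round 2 fires (ii), (v), giving q10, q29.
Round 3 fires (x), giving q28.
Round 4 fires (vii), giving q14.
Closure: {q1, q10, q13, q14, q15, q18, q19, q2, q25, q28, q29, q3, q30, q31, q32, q33, q37, q38, q6, q7, q8} — 21 facts.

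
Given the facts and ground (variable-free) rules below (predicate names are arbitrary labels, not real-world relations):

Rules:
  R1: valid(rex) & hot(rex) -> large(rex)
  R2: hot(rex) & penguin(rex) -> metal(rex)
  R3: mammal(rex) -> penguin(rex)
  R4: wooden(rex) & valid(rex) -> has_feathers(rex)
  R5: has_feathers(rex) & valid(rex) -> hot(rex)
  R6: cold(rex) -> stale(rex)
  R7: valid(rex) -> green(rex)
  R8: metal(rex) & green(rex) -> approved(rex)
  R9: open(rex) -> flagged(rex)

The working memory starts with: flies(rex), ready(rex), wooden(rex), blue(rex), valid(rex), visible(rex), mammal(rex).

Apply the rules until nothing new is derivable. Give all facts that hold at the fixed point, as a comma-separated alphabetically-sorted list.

Round 1: R3 [mammal(rex) -> penguin(rex)]; R4 [wooden(rex) & valid(rex) -> has_feathers(rex)]; R7 [valid(rex) -> green(rex)]. New: penguin(rex), has_feathers(rex), green(rex).
Round 2: R5 [has_feathers(rex) & valid(rex) -> hot(rex)]. New: hot(rex).
Round 3: R1 [valid(rex) & hot(rex) -> large(rex)]; R2 [hot(rex) & penguin(rex) -> metal(rex)]. New: large(rex), metal(rex).
Round 4: R8 [metal(rex) & green(rex) -> approved(rex)]. New: approved(rex).

approved(rex), blue(rex), flies(rex), green(rex), has_feathers(rex), hot(rex), large(rex), mammal(rex), metal(rex), penguin(rex), ready(rex), valid(rex), visible(rex), wooden(rex)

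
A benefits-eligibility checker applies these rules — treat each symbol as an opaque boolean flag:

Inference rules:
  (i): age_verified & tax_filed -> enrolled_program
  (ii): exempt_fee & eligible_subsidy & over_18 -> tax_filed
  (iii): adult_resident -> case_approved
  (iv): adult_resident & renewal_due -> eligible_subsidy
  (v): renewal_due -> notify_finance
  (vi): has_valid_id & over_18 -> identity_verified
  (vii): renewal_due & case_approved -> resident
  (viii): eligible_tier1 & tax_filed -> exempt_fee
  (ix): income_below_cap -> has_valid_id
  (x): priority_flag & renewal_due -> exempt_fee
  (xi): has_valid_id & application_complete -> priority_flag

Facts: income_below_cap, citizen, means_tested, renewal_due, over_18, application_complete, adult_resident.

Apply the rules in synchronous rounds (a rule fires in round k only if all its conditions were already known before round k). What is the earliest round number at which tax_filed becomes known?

4

Round 1: (iii) [adult_resident -> case_approved]; (iv) [adult_resident & renewal_due -> eligible_subsidy]; (v) [renewal_due -> notify_finance]; (ix) [income_below_cap -> has_valid_id]. New: case_approved, eligible_subsidy, notify_finance, has_valid_id.
Round 2: (vi) [has_valid_id & over_18 -> identity_verified]; (vii) [renewal_due & case_approved -> resident]; (xi) [has_valid_id & application_complete -> priority_flag]. New: identity_verified, resident, priority_flag.
Round 3: (x) [priority_flag & renewal_due -> exempt_fee]. New: exempt_fee.
Round 4: (ii) [exempt_fee & eligible_subsidy & over_18 -> tax_filed]. New: tax_filed.
tax_filed first appears in round 4.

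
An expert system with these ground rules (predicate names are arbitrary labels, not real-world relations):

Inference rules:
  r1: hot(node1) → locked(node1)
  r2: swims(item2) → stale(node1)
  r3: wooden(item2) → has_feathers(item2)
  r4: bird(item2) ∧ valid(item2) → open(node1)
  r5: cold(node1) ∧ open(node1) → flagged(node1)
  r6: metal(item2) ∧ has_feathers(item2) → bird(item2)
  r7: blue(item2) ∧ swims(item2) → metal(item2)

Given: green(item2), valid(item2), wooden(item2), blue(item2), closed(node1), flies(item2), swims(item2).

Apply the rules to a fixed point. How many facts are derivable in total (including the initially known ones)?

12

Round 1: r2 [swims(item2) → stale(node1)]; r3 [wooden(item2) → has_feathers(item2)]; r7 [blue(item2) ∧ swims(item2) → metal(item2)]. New: stale(node1), has_feathers(item2), metal(item2).
Round 2: r6 [metal(item2) ∧ has_feathers(item2) → bird(item2)]. New: bird(item2).
Round 3: r4 [bird(item2) ∧ valid(item2) → open(node1)]. New: open(node1).
Closure: {bird(item2), blue(item2), closed(node1), flies(item2), green(item2), has_feathers(item2), metal(item2), open(node1), stale(node1), swims(item2), valid(item2), wooden(item2)} — 12 facts.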